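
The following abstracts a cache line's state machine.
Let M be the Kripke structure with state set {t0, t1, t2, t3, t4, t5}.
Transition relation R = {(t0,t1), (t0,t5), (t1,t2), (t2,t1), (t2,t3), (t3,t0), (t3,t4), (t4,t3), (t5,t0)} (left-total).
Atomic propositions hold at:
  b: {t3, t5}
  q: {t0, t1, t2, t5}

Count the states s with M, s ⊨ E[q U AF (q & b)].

Sat(q & b) = {t5}
AF (q & b): least fixpoint, start Z0 = {t5}, add states with every successor in Z. Already a fixed point.
Sat(AF (q & b)) = {t5}
E[q U AF (q & b)]: least fixpoint, start Z0 = Sat(AF (q & b)) = {t5}, add states in Sat(q) with some successor in Z. Z1 = {t0, t5}; fixed.
Sat(E[q U AF (q & b)]) = {t0, t5}
|Sat(E[q U AF (q & b)])| = |{t0, t5}| = 2.

2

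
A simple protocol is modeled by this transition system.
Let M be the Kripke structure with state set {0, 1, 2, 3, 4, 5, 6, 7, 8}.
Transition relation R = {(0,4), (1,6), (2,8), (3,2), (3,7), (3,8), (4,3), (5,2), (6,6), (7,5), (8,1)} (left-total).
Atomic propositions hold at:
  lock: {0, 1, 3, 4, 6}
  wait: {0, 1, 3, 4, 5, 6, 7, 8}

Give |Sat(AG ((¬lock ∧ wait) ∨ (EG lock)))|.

Sat(¬lock) = {2, 5, 7, 8}
Sat(¬lock ∧ wait) = {5, 7, 8}
EG lock: greatest fixpoint, start Z0 = {0, 1, 3, 4, 6}, keep only states in Sat with some successor in Z. Z1 = {0, 1, 4, 6}; Z2 = {0, 1, 6}; Z3 = {1, 6}; fixed.
Sat(EG lock) = {1, 6}
Sat((¬lock ∧ wait) ∨ (EG lock)) = {1, 5, 6, 7, 8}
AG ((¬lock ∧ wait) ∨ (EG lock)): greatest fixpoint, start Z0 = {1, 5, 6, 7, 8}, keep only states in Sat with every successor in Z. Z1 = {1, 6, 7, 8}; Z2 = {1, 6, 8}; fixed.
Sat(AG ((¬lock ∧ wait) ∨ (EG lock))) = {1, 6, 8}
|Sat(AG ((¬lock ∧ wait) ∨ (EG lock)))| = |{1, 6, 8}| = 3.

3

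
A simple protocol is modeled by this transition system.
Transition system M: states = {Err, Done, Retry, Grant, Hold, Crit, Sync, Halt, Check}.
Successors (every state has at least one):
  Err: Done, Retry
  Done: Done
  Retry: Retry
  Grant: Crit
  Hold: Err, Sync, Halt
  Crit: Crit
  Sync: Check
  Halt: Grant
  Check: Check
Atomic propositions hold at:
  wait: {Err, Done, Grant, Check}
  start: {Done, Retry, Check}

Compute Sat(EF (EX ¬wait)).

{Err, Retry, Grant, Hold, Crit, Halt}

Sat(¬wait) = {Retry, Hold, Crit, Sync, Halt}
Sat(EX ¬wait) = {s : some successor in {Retry, Hold, Crit, Sync, Halt}} = {Err, Retry, Grant, Hold, Crit}
EF (EX ¬wait): least fixpoint, start Z0 = {Err, Retry, Grant, Hold, Crit}, add states with some successor in Z. Z1 = {Err, Retry, Grant, Hold, Crit, Halt}; fixed.
Sat(EF (EX ¬wait)) = {Err, Retry, Grant, Hold, Crit, Halt}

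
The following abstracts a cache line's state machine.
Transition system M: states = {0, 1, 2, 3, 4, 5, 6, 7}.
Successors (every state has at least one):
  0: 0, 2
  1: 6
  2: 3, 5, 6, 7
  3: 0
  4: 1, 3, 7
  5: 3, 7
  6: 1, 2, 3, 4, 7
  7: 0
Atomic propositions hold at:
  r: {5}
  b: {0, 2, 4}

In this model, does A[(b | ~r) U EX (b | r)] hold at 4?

Sat(~r) = {0, 1, 2, 3, 4, 6, 7}
Sat(b | ~r) = {0, 1, 2, 3, 4, 6, 7}
Sat(b | r) = {0, 2, 4, 5}
Sat(EX (b | r)) = {s : some successor in {0, 2, 4, 5}} = {0, 2, 3, 6, 7}
A[(b | ~r) U EX (b | r)]: least fixpoint, start Z0 = Sat(EX (b | r)) = {0, 2, 3, 6, 7}, add states in Sat(b | ~r) with every successor in Z. Z1 = {0, 1, 2, 3, 6, 7}; Z2 = {0, 1, 2, 3, 4, 6, 7}; fixed.
Sat(A[(b | ~r) U EX (b | r)]) = {0, 1, 2, 3, 4, 6, 7}
4 ∈ Sat(A[(b | ~r) U EX (b | r)]) = {0, 1, 2, 3, 4, 6, 7}, so the formula holds at 4.

Yes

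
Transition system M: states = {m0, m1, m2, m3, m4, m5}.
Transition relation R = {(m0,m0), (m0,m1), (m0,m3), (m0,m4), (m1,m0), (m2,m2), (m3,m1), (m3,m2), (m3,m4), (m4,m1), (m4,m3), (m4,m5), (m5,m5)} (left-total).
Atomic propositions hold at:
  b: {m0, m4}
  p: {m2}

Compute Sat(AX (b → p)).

{m2, m4, m5}

Sat(b → p) = {m1, m2, m3, m5}
Sat(AX (b → p)) = {s : every successor in {m1, m2, m3, m5}} = {m2, m4, m5}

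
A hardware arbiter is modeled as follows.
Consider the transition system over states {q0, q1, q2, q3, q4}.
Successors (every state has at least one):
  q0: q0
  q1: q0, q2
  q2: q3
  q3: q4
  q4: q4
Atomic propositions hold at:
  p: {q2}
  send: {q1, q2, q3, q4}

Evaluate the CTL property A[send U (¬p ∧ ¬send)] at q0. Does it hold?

Yes

Sat(¬p) = {q0, q1, q3, q4}
Sat(¬send) = {q0}
Sat(¬p ∧ ¬send) = {q0}
A[send U (¬p ∧ ¬send)]: least fixpoint, start Z0 = Sat((¬p ∧ ¬send)) = {q0}, add states in Sat(send) with every successor in Z. Already a fixed point.
Sat(A[send U (¬p ∧ ¬send)]) = {q0}
q0 ∈ Sat(A[send U (¬p ∧ ¬send)]) = {q0}, so the formula holds at q0.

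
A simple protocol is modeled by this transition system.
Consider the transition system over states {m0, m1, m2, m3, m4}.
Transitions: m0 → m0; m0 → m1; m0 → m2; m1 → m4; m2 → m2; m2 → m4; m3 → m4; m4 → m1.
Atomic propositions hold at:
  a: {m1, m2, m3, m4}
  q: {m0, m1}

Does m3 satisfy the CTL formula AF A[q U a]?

A[q U a]: least fixpoint, start Z0 = Sat(a) = {m1, m2, m3, m4}, add states in Sat(q) with every successor in Z. Already a fixed point.
Sat(A[q U a]) = {m1, m2, m3, m4}
AF A[q U a]: least fixpoint, start Z0 = {m1, m2, m3, m4}, add states with every successor in Z. Already a fixed point.
Sat(AF A[q U a]) = {m1, m2, m3, m4}
m3 ∈ Sat(AF A[q U a]) = {m1, m2, m3, m4}, so the formula holds at m3.

Yes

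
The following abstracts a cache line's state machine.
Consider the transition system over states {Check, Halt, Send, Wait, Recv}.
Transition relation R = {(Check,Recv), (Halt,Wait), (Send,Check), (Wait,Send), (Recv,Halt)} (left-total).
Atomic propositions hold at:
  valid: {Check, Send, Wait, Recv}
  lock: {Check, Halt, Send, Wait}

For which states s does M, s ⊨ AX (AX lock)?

Sat(AX lock) = {s : every successor in {Check, Halt, Send, Wait}} = {Halt, Send, Wait, Recv}
Sat(AX (AX lock)) = {s : every successor in {Halt, Send, Wait, Recv}} = {Check, Halt, Wait, Recv}

{Check, Halt, Wait, Recv}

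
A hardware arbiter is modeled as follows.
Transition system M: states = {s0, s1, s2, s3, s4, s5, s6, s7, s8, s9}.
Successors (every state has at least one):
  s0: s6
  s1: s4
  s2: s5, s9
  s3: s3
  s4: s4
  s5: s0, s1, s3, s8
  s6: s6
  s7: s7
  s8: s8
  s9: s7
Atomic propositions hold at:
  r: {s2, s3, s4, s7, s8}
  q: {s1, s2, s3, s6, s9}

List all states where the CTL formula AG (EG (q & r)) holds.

Sat(q & r) = {s2, s3}
EG (q & r): greatest fixpoint, start Z0 = {s2, s3}, keep only states in Sat with some successor in Z. Z1 = {s3}; fixed.
Sat(EG (q & r)) = {s3}
AG (EG (q & r)): greatest fixpoint, start Z0 = {s3}, keep only states in Sat with every successor in Z. Already a fixed point.
Sat(AG (EG (q & r))) = {s3}

{s3}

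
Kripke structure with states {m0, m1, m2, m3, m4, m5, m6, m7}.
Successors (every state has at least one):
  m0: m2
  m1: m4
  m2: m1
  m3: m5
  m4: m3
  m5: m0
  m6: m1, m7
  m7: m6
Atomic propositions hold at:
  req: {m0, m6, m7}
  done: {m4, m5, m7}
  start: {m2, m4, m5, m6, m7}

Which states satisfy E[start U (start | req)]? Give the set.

{m0, m2, m4, m5, m6, m7}

Sat(start | req) = {m0, m2, m4, m5, m6, m7}
E[start U (start | req)]: least fixpoint, start Z0 = Sat((start | req)) = {m0, m2, m4, m5, m6, m7}, add states in Sat(start) with some successor in Z. Already a fixed point.
Sat(E[start U (start | req)]) = {m0, m2, m4, m5, m6, m7}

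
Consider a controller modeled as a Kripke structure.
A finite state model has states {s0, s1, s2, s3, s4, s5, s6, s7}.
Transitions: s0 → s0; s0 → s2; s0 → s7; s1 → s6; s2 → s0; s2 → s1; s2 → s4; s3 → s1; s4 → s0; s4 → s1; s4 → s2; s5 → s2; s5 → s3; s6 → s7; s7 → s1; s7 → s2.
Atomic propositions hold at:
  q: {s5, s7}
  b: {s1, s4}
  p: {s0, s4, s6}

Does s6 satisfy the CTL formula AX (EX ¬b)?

Yes

Sat(¬b) = {s0, s2, s3, s5, s6, s7}
Sat(EX ¬b) = {s : some successor in {s0, s2, s3, s5, s6, s7}} = {s0, s1, s2, s4, s5, s6, s7}
Sat(AX (EX ¬b)) = {s : every successor in {s0, s1, s2, s4, s5, s6, s7}} = {s0, s1, s2, s3, s4, s6, s7}
s6 ∈ Sat(AX (EX ¬b)) = {s0, s1, s2, s3, s4, s6, s7}, so the formula holds at s6.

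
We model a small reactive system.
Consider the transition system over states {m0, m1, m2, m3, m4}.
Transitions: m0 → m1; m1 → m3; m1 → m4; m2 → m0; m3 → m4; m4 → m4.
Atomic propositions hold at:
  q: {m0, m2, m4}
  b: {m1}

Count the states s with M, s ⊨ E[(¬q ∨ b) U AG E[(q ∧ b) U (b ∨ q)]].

3

Sat(¬q) = {m1, m3}
Sat(¬q ∨ b) = {m1, m3}
Sat(q ∧ b) = ∅
Sat(b ∨ q) = {m0, m1, m2, m4}
E[(q ∧ b) U (b ∨ q)]: least fixpoint, start Z0 = Sat((b ∨ q)) = {m0, m1, m2, m4}, add states in Sat(q ∧ b) with some successor in Z. Already a fixed point.
Sat(E[(q ∧ b) U (b ∨ q)]) = {m0, m1, m2, m4}
AG E[(q ∧ b) U (b ∨ q)]: greatest fixpoint, start Z0 = {m0, m1, m2, m4}, keep only states in Sat with every successor in Z. Z1 = {m0, m2, m4}; Z2 = {m2, m4}; Z3 = {m4}; fixed.
Sat(AG E[(q ∧ b) U (b ∨ q)]) = {m4}
E[(¬q ∨ b) U AG E[(q ∧ b) U (b ∨ q)]]: least fixpoint, start Z0 = Sat(AG E[(q ∧ b) U (b ∨ q)]) = {m4}, add states in Sat(¬q ∨ b) with some successor in Z. Z1 = {m1, m3, m4}; fixed.
Sat(E[(¬q ∨ b) U AG E[(q ∧ b) U (b ∨ q)]]) = {m1, m3, m4}
|Sat(E[(¬q ∨ b) U AG E[(q ∧ b) U (b ∨ q)]])| = |{m1, m3, m4}| = 3.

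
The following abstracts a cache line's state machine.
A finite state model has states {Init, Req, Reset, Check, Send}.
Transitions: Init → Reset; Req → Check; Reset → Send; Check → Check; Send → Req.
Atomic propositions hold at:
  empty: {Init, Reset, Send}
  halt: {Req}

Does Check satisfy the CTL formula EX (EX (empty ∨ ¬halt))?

Sat(¬halt) = {Init, Reset, Check, Send}
Sat(empty ∨ ¬halt) = {Init, Reset, Check, Send}
Sat(EX (empty ∨ ¬halt)) = {s : some successor in {Init, Reset, Check, Send}} = {Init, Req, Reset, Check}
Sat(EX (EX (empty ∨ ¬halt))) = {s : some successor in {Init, Req, Reset, Check}} = {Init, Req, Check, Send}
Check ∈ Sat(EX (EX (empty ∨ ¬halt))) = {Init, Req, Check, Send}, so the formula holds at Check.

Yes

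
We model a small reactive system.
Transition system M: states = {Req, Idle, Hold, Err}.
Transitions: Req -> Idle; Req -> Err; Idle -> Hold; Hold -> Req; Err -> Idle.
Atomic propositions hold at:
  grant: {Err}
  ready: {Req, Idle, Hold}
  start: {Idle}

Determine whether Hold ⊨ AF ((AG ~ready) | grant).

Sat(~ready) = {Err}
AG ~ready: greatest fixpoint, start Z0 = {Err}, keep only states in Sat with every successor in Z. Z1 = ∅; fixed.
Sat(AG ~ready) = ∅
Sat((AG ~ready) | grant) = {Err}
AF ((AG ~ready) | grant): least fixpoint, start Z0 = {Err}, add states with every successor in Z. Already a fixed point.
Sat(AF ((AG ~ready) | grant)) = {Err}
Hold ∉ Sat(AF ((AG ~ready) | grant)) = {Err}, so the formula does not hold at Hold.

No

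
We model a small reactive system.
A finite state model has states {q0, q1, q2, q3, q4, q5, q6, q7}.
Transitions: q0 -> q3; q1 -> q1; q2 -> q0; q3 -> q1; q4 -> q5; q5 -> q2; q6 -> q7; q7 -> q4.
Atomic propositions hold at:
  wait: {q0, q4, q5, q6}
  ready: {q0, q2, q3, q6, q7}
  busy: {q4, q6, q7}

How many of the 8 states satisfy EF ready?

7

EF ready: least fixpoint, start Z0 = {q0, q2, q3, q6, q7}, add states with some successor in Z. Z1 = {q0, q2, q3, q5, q6, q7}; Z2 = {q0, q2, q3, q4, q5, q6, q7}; fixed.
Sat(EF ready) = {q0, q2, q3, q4, q5, q6, q7}
|Sat(EF ready)| = |{q0, q2, q3, q4, q5, q6, q7}| = 7.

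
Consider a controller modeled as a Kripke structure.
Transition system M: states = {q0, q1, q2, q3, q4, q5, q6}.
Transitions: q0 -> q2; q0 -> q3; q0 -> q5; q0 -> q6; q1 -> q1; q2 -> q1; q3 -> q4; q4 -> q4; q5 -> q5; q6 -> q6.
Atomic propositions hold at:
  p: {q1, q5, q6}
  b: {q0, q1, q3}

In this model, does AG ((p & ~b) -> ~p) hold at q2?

Yes

Sat(~b) = {q2, q4, q5, q6}
Sat(p & ~b) = {q5, q6}
Sat(~p) = {q0, q2, q3, q4}
Sat((p & ~b) -> ~p) = {q0, q1, q2, q3, q4}
AG ((p & ~b) -> ~p): greatest fixpoint, start Z0 = {q0, q1, q2, q3, q4}, keep only states in Sat with every successor in Z. Z1 = {q1, q2, q3, q4}; fixed.
Sat(AG ((p & ~b) -> ~p)) = {q1, q2, q3, q4}
q2 ∈ Sat(AG ((p & ~b) -> ~p)) = {q1, q2, q3, q4}, so the formula holds at q2.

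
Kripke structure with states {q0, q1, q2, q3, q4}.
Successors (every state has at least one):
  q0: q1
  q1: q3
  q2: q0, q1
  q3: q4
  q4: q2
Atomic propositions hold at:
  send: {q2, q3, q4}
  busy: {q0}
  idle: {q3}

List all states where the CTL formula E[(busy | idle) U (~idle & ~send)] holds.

Sat(busy | idle) = {q0, q3}
Sat(~idle) = {q0, q1, q2, q4}
Sat(~send) = {q0, q1}
Sat(~idle & ~send) = {q0, q1}
E[(busy | idle) U (~idle & ~send)]: least fixpoint, start Z0 = Sat((~idle & ~send)) = {q0, q1}, add states in Sat(busy | idle) with some successor in Z. Already a fixed point.
Sat(E[(busy | idle) U (~idle & ~send)]) = {q0, q1}

{q0, q1}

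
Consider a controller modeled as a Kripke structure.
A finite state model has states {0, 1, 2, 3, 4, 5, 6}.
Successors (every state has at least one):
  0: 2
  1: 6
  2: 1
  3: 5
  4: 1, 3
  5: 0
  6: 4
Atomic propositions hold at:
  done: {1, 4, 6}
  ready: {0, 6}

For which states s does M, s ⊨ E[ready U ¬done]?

Sat(¬done) = {0, 2, 3, 5}
E[ready U ¬done]: least fixpoint, start Z0 = Sat(¬done) = {0, 2, 3, 5}, add states in Sat(ready) with some successor in Z. Already a fixed point.
Sat(E[ready U ¬done]) = {0, 2, 3, 5}

{0, 2, 3, 5}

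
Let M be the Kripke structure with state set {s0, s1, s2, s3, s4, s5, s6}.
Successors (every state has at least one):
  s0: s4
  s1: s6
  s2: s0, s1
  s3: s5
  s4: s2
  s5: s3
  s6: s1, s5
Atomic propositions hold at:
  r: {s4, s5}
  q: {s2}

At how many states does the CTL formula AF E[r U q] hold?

3

E[r U q]: least fixpoint, start Z0 = Sat(q) = {s2}, add states in Sat(r) with some successor in Z. Z1 = {s2, s4}; fixed.
Sat(E[r U q]) = {s2, s4}
AF E[r U q]: least fixpoint, start Z0 = {s2, s4}, add states with every successor in Z. Z1 = {s0, s2, s4}; fixed.
Sat(AF E[r U q]) = {s0, s2, s4}
|Sat(AF E[r U q])| = |{s0, s2, s4}| = 3.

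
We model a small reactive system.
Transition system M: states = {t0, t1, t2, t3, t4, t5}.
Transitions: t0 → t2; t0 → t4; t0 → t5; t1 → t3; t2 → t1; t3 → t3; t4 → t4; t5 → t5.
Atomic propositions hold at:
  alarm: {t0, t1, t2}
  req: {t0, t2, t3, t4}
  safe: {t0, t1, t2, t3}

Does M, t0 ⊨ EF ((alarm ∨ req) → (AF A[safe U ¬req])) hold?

Yes

Sat(alarm ∨ req) = {t0, t1, t2, t3, t4}
Sat(¬req) = {t1, t5}
A[safe U ¬req]: least fixpoint, start Z0 = Sat(¬req) = {t1, t5}, add states in Sat(safe) with every successor in Z. Z1 = {t1, t2, t5}; fixed.
Sat(A[safe U ¬req]) = {t1, t2, t5}
AF A[safe U ¬req]: least fixpoint, start Z0 = {t1, t2, t5}, add states with every successor in Z. Already a fixed point.
Sat(AF A[safe U ¬req]) = {t1, t2, t5}
Sat((alarm ∨ req) → (AF A[safe U ¬req])) = {t1, t2, t5}
EF ((alarm ∨ req) → (AF A[safe U ¬req])): least fixpoint, start Z0 = {t1, t2, t5}, add states with some successor in Z. Z1 = {t0, t1, t2, t5}; fixed.
Sat(EF ((alarm ∨ req) → (AF A[safe U ¬req]))) = {t0, t1, t2, t5}
t0 ∈ Sat(EF ((alarm ∨ req) → (AF A[safe U ¬req]))) = {t0, t1, t2, t5}, so the formula holds at t0.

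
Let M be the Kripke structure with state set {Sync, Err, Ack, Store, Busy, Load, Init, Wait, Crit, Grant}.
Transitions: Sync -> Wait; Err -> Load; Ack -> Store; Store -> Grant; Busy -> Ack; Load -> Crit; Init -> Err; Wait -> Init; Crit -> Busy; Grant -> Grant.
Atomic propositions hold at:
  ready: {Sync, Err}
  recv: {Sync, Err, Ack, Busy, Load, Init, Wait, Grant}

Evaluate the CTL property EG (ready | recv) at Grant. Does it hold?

Yes

Sat(ready | recv) = {Sync, Err, Ack, Busy, Load, Init, Wait, Grant}
EG (ready | recv): greatest fixpoint, start Z0 = {Sync, Err, Ack, Busy, Load, Init, Wait, Grant}, keep only states in Sat with some successor in Z. Z1 = {Sync, Err, Busy, Init, Wait, Grant}; Z2 = {Sync, Init, Wait, Grant}; Z3 = {Sync, Wait, Grant}; Z4 = {Sync, Grant}; Z5 = {Grant}; fixed.
Sat(EG (ready | recv)) = {Grant}
Grant ∈ Sat(EG (ready | recv)) = {Grant}, so the formula holds at Grant.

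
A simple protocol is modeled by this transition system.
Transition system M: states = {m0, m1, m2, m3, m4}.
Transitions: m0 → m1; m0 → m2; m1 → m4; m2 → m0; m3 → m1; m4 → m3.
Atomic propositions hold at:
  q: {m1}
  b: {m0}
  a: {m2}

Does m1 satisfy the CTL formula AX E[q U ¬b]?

Yes

Sat(¬b) = {m1, m2, m3, m4}
E[q U ¬b]: least fixpoint, start Z0 = Sat(¬b) = {m1, m2, m3, m4}, add states in Sat(q) with some successor in Z. Already a fixed point.
Sat(E[q U ¬b]) = {m1, m2, m3, m4}
Sat(AX E[q U ¬b]) = {s : every successor in {m1, m2, m3, m4}} = {m0, m1, m3, m4}
m1 ∈ Sat(AX E[q U ¬b]) = {m0, m1, m3, m4}, so the formula holds at m1.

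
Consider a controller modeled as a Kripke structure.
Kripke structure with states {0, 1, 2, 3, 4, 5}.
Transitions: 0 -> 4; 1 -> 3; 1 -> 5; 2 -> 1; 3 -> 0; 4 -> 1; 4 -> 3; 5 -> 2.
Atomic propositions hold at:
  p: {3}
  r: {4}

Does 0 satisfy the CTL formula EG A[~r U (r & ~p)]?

Yes

Sat(~r) = {0, 1, 2, 3, 5}
Sat(~p) = {0, 1, 2, 4, 5}
Sat(r & ~p) = {4}
A[~r U (r & ~p)]: least fixpoint, start Z0 = Sat((r & ~p)) = {4}, add states in Sat(~r) with every successor in Z. Z1 = {0, 4}; Z2 = {0, 3, 4}; fixed.
Sat(A[~r U (r & ~p)]) = {0, 3, 4}
EG A[~r U (r & ~p)]: greatest fixpoint, start Z0 = {0, 3, 4}, keep only states in Sat with some successor in Z. Already a fixed point.
Sat(EG A[~r U (r & ~p)]) = {0, 3, 4}
0 ∈ Sat(EG A[~r U (r & ~p)]) = {0, 3, 4}, so the formula holds at 0.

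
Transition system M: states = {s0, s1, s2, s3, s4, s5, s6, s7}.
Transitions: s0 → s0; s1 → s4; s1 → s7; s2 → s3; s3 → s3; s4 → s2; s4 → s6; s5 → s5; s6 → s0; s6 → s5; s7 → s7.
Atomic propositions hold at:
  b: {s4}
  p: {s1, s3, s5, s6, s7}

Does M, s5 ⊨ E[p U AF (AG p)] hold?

AG p: greatest fixpoint, start Z0 = {s1, s3, s5, s6, s7}, keep only states in Sat with every successor in Z. Z1 = {s3, s5, s7}; fixed.
Sat(AG p) = {s3, s5, s7}
AF (AG p): least fixpoint, start Z0 = {s3, s5, s7}, add states with every successor in Z. Z1 = {s2, s3, s5, s7}; fixed.
Sat(AF (AG p)) = {s2, s3, s5, s7}
E[p U AF (AG p)]: least fixpoint, start Z0 = Sat(AF (AG p)) = {s2, s3, s5, s7}, add states in Sat(p) with some successor in Z. Z1 = {s1, s2, s3, s5, s6, s7}; fixed.
Sat(E[p U AF (AG p)]) = {s1, s2, s3, s5, s6, s7}
s5 ∈ Sat(E[p U AF (AG p)]) = {s1, s2, s3, s5, s6, s7}, so the formula holds at s5.

Yes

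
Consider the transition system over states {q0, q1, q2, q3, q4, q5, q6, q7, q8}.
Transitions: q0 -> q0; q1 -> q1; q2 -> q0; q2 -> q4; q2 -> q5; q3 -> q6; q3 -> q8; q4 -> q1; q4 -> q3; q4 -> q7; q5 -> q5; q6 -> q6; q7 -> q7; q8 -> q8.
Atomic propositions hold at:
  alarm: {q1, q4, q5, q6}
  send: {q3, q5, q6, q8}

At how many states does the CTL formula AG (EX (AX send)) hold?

Sat(AX send) = {s : every successor in {q3, q5, q6, q8}} = {q3, q5, q6, q8}
Sat(EX (AX send)) = {s : some successor in {q3, q5, q6, q8}} = {q2, q3, q4, q5, q6, q8}
AG (EX (AX send)): greatest fixpoint, start Z0 = {q2, q3, q4, q5, q6, q8}, keep only states in Sat with every successor in Z. Z1 = {q3, q5, q6, q8}; fixed.
Sat(AG (EX (AX send))) = {q3, q5, q6, q8}
|Sat(AG (EX (AX send)))| = |{q3, q5, q6, q8}| = 4.

4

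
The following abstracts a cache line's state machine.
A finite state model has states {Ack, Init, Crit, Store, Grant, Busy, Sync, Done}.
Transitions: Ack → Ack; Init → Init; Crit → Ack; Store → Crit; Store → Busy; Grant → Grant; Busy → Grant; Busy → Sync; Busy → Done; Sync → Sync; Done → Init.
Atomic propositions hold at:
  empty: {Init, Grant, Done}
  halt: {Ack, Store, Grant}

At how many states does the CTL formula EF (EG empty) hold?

5

EG empty: greatest fixpoint, start Z0 = {Init, Grant, Done}, keep only states in Sat with some successor in Z. Already a fixed point.
Sat(EG empty) = {Init, Grant, Done}
EF (EG empty): least fixpoint, start Z0 = {Init, Grant, Done}, add states with some successor in Z. Z1 = {Init, Grant, Busy, Done}; Z2 = {Init, Store, Grant, Busy, Done}; fixed.
Sat(EF (EG empty)) = {Init, Store, Grant, Busy, Done}
|Sat(EF (EG empty))| = |{Init, Store, Grant, Busy, Done}| = 5.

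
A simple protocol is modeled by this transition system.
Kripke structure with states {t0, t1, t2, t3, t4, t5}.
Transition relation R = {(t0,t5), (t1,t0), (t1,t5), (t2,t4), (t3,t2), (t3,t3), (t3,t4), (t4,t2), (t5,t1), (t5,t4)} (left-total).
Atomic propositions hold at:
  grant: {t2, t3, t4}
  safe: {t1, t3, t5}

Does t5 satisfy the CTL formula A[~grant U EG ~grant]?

Yes

Sat(~grant) = {t0, t1, t5}
EG ~grant: greatest fixpoint, start Z0 = {t0, t1, t5}, keep only states in Sat with some successor in Z. Already a fixed point.
Sat(EG ~grant) = {t0, t1, t5}
A[~grant U EG ~grant]: least fixpoint, start Z0 = Sat(EG ~grant) = {t0, t1, t5}, add states in Sat(~grant) with every successor in Z. Already a fixed point.
Sat(A[~grant U EG ~grant]) = {t0, t1, t5}
t5 ∈ Sat(A[~grant U EG ~grant]) = {t0, t1, t5}, so the formula holds at t5.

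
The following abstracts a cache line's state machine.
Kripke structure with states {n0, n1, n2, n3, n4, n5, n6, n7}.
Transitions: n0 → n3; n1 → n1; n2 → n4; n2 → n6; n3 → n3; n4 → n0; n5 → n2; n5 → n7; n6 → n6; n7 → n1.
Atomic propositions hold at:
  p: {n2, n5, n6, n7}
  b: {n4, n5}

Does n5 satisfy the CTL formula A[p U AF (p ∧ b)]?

Yes

Sat(p ∧ b) = {n5}
AF (p ∧ b): least fixpoint, start Z0 = {n5}, add states with every successor in Z. Already a fixed point.
Sat(AF (p ∧ b)) = {n5}
A[p U AF (p ∧ b)]: least fixpoint, start Z0 = Sat(AF (p ∧ b)) = {n5}, add states in Sat(p) with every successor in Z. Already a fixed point.
Sat(A[p U AF (p ∧ b)]) = {n5}
n5 ∈ Sat(A[p U AF (p ∧ b)]) = {n5}, so the formula holds at n5.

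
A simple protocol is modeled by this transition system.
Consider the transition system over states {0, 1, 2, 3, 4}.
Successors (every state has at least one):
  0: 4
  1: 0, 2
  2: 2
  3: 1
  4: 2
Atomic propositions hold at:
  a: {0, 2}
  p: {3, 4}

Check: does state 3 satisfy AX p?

Sat(AX p) = {s : every successor in {3, 4}} = {0}
3 ∉ Sat(AX p) = {0}, so the formula does not hold at 3.

No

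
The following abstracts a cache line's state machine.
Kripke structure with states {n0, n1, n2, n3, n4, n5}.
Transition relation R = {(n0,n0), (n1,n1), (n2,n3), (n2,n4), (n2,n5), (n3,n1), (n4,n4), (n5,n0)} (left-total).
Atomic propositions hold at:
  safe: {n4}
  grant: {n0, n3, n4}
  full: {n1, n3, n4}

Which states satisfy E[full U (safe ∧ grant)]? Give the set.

{n4}

Sat(safe ∧ grant) = {n4}
E[full U (safe ∧ grant)]: least fixpoint, start Z0 = Sat((safe ∧ grant)) = {n4}, add states in Sat(full) with some successor in Z. Already a fixed point.
Sat(E[full U (safe ∧ grant)]) = {n4}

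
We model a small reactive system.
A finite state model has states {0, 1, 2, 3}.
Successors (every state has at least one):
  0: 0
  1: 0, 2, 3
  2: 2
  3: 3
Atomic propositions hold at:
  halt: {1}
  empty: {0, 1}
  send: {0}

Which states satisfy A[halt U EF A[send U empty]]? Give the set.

A[send U empty]: least fixpoint, start Z0 = Sat(empty) = {0, 1}, add states in Sat(send) with every successor in Z. Already a fixed point.
Sat(A[send U empty]) = {0, 1}
EF A[send U empty]: least fixpoint, start Z0 = {0, 1}, add states with some successor in Z. Already a fixed point.
Sat(EF A[send U empty]) = {0, 1}
A[halt U EF A[send U empty]]: least fixpoint, start Z0 = Sat(EF A[send U empty]) = {0, 1}, add states in Sat(halt) with every successor in Z. Already a fixed point.
Sat(A[halt U EF A[send U empty]]) = {0, 1}

{0, 1}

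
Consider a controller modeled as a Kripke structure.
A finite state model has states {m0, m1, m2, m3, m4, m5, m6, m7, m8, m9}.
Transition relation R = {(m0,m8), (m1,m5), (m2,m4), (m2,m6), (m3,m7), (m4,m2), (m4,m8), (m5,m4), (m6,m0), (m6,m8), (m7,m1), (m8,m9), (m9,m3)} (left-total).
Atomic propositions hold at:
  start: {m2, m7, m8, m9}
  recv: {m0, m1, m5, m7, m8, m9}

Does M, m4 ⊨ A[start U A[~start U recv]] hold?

No

Sat(~start) = {m0, m1, m3, m4, m5, m6}
A[~start U recv]: least fixpoint, start Z0 = Sat(recv) = {m0, m1, m5, m7, m8, m9}, add states in Sat(~start) with every successor in Z. Z1 = {m0, m1, m3, m5, m6, m7, m8, m9}; fixed.
Sat(A[~start U recv]) = {m0, m1, m3, m5, m6, m7, m8, m9}
A[start U A[~start U recv]]: least fixpoint, start Z0 = Sat(A[~start U recv]) = {m0, m1, m3, m5, m6, m7, m8, m9}, add states in Sat(start) with every successor in Z. Already a fixed point.
Sat(A[start U A[~start U recv]]) = {m0, m1, m3, m5, m6, m7, m8, m9}
m4 ∉ Sat(A[start U A[~start U recv]]) = {m0, m1, m3, m5, m6, m7, m8, m9}, so the formula does not hold at m4.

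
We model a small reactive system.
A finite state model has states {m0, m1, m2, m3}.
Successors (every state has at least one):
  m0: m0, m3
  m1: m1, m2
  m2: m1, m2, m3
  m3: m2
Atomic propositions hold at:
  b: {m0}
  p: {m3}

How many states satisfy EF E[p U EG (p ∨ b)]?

1

Sat(p ∨ b) = {m0, m3}
EG (p ∨ b): greatest fixpoint, start Z0 = {m0, m3}, keep only states in Sat with some successor in Z. Z1 = {m0}; fixed.
Sat(EG (p ∨ b)) = {m0}
E[p U EG (p ∨ b)]: least fixpoint, start Z0 = Sat(EG (p ∨ b)) = {m0}, add states in Sat(p) with some successor in Z. Already a fixed point.
Sat(E[p U EG (p ∨ b)]) = {m0}
EF E[p U EG (p ∨ b)]: least fixpoint, start Z0 = {m0}, add states with some successor in Z. Already a fixed point.
Sat(EF E[p U EG (p ∨ b)]) = {m0}
|Sat(EF E[p U EG (p ∨ b)])| = |{m0}| = 1.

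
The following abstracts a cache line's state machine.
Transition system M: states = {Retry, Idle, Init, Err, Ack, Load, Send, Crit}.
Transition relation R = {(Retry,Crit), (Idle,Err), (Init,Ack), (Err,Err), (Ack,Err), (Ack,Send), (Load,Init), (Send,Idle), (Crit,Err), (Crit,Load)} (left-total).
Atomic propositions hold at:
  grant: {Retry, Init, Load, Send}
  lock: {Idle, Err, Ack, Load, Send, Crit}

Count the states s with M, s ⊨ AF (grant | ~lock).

Sat(~lock) = {Retry, Init}
Sat(grant | ~lock) = {Retry, Init, Load, Send}
AF (grant | ~lock): least fixpoint, start Z0 = {Retry, Init, Load, Send}, add states with every successor in Z. Already a fixed point.
Sat(AF (grant | ~lock)) = {Retry, Init, Load, Send}
|Sat(AF (grant | ~lock))| = |{Retry, Init, Load, Send}| = 4.

4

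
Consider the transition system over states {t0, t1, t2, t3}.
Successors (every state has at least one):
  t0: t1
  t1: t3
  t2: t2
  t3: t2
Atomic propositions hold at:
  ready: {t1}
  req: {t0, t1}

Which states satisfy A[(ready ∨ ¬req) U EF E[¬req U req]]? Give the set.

{t0, t1}

Sat(¬req) = {t2, t3}
Sat(ready ∨ ¬req) = {t1, t2, t3}
E[¬req U req]: least fixpoint, start Z0 = Sat(req) = {t0, t1}, add states in Sat(¬req) with some successor in Z. Already a fixed point.
Sat(E[¬req U req]) = {t0, t1}
EF E[¬req U req]: least fixpoint, start Z0 = {t0, t1}, add states with some successor in Z. Already a fixed point.
Sat(EF E[¬req U req]) = {t0, t1}
A[(ready ∨ ¬req) U EF E[¬req U req]]: least fixpoint, start Z0 = Sat(EF E[¬req U req]) = {t0, t1}, add states in Sat(ready ∨ ¬req) with every successor in Z. Already a fixed point.
Sat(A[(ready ∨ ¬req) U EF E[¬req U req]]) = {t0, t1}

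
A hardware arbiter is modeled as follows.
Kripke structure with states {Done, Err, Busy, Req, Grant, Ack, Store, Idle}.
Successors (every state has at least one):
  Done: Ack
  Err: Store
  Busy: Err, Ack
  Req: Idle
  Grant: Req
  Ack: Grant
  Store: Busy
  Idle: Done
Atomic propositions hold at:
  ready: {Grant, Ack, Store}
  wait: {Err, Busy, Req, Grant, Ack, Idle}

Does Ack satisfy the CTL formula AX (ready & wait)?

Sat(ready & wait) = {Grant, Ack}
Sat(AX (ready & wait)) = {s : every successor in {Grant, Ack}} = {Done, Ack}
Ack ∈ Sat(AX (ready & wait)) = {Done, Ack}, so the formula holds at Ack.

Yes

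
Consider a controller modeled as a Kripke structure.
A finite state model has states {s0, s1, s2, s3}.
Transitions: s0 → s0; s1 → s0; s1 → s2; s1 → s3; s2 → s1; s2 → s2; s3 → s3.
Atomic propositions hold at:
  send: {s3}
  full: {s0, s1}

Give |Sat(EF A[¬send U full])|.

3

Sat(¬send) = {s0, s1, s2}
A[¬send U full]: least fixpoint, start Z0 = Sat(full) = {s0, s1}, add states in Sat(¬send) with every successor in Z. Already a fixed point.
Sat(A[¬send U full]) = {s0, s1}
EF A[¬send U full]: least fixpoint, start Z0 = {s0, s1}, add states with some successor in Z. Z1 = {s0, s1, s2}; fixed.
Sat(EF A[¬send U full]) = {s0, s1, s2}
|Sat(EF A[¬send U full])| = |{s0, s1, s2}| = 3.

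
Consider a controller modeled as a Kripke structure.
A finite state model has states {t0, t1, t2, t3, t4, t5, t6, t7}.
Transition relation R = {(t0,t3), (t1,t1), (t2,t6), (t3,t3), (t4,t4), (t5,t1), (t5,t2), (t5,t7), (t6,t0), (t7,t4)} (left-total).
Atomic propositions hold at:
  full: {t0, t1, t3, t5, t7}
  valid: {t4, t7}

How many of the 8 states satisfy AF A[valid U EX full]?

6

Sat(EX full) = {s : some successor in {t0, t1, t3, t5, t7}} = {t0, t1, t3, t5, t6}
A[valid U EX full]: least fixpoint, start Z0 = Sat(EX full) = {t0, t1, t3, t5, t6}, add states in Sat(valid) with every successor in Z. Already a fixed point.
Sat(A[valid U EX full]) = {t0, t1, t3, t5, t6}
AF A[valid U EX full]: least fixpoint, start Z0 = {t0, t1, t3, t5, t6}, add states with every successor in Z. Z1 = {t0, t1, t2, t3, t5, t6}; fixed.
Sat(AF A[valid U EX full]) = {t0, t1, t2, t3, t5, t6}
|Sat(AF A[valid U EX full])| = |{t0, t1, t2, t3, t5, t6}| = 6.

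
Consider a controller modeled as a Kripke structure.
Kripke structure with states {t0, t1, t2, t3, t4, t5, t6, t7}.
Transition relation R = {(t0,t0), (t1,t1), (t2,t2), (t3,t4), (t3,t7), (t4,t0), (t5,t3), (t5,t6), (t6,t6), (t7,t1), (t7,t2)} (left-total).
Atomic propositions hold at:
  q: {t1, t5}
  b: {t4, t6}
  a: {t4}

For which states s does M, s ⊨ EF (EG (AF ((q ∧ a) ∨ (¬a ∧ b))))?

Sat(q ∧ a) = ∅
Sat(¬a) = {t0, t1, t2, t3, t5, t6, t7}
Sat(¬a ∧ b) = {t6}
Sat((q ∧ a) ∨ (¬a ∧ b)) = {t6}
AF ((q ∧ a) ∨ (¬a ∧ b)): least fixpoint, start Z0 = {t6}, add states with every successor in Z. Already a fixed point.
Sat(AF ((q ∧ a) ∨ (¬a ∧ b))) = {t6}
EG (AF ((q ∧ a) ∨ (¬a ∧ b))): greatest fixpoint, start Z0 = {t6}, keep only states in Sat with some successor in Z. Already a fixed point.
Sat(EG (AF ((q ∧ a) ∨ (¬a ∧ b)))) = {t6}
EF (EG (AF ((q ∧ a) ∨ (¬a ∧ b)))): least fixpoint, start Z0 = {t6}, add states with some successor in Z. Z1 = {t5, t6}; fixed.
Sat(EF (EG (AF ((q ∧ a) ∨ (¬a ∧ b))))) = {t5, t6}

{t5, t6}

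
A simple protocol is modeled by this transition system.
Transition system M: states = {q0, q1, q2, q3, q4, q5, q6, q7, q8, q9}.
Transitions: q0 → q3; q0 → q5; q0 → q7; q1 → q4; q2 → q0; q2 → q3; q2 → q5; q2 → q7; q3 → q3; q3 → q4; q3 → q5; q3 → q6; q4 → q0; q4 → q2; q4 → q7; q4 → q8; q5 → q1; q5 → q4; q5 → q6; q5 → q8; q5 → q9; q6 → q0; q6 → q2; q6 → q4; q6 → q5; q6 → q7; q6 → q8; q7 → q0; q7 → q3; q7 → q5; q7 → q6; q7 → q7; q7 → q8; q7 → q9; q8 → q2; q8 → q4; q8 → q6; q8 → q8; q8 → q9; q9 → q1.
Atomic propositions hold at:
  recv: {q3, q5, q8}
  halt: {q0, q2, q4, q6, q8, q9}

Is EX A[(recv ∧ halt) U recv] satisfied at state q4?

Sat(recv ∧ halt) = {q8}
A[(recv ∧ halt) U recv]: least fixpoint, start Z0 = Sat(recv) = {q3, q5, q8}, add states in Sat(recv ∧ halt) with every successor in Z. Already a fixed point.
Sat(A[(recv ∧ halt) U recv]) = {q3, q5, q8}
Sat(EX A[(recv ∧ halt) U recv]) = {s : some successor in {q3, q5, q8}} = {q0, q2, q3, q4, q5, q6, q7, q8}
q4 ∈ Sat(EX A[(recv ∧ halt) U recv]) = {q0, q2, q3, q4, q5, q6, q7, q8}, so the formula holds at q4.

Yes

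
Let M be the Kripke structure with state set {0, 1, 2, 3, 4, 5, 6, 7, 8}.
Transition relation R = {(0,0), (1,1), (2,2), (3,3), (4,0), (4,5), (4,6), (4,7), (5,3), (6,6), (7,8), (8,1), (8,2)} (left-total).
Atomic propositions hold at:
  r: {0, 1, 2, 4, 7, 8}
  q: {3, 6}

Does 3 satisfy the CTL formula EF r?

No

EF r: least fixpoint, start Z0 = {0, 1, 2, 4, 7, 8}, add states with some successor in Z. Already a fixed point.
Sat(EF r) = {0, 1, 2, 4, 7, 8}
3 ∉ Sat(EF r) = {0, 1, 2, 4, 7, 8}, so the formula does not hold at 3.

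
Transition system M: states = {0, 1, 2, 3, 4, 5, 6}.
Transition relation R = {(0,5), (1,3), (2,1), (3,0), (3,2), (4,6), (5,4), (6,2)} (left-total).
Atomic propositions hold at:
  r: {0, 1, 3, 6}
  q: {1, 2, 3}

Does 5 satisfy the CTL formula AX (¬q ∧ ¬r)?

Yes

Sat(¬q) = {0, 4, 5, 6}
Sat(¬r) = {2, 4, 5}
Sat(¬q ∧ ¬r) = {4, 5}
Sat(AX (¬q ∧ ¬r)) = {s : every successor in {4, 5}} = {0, 5}
5 ∈ Sat(AX (¬q ∧ ¬r)) = {0, 5}, so the formula holds at 5.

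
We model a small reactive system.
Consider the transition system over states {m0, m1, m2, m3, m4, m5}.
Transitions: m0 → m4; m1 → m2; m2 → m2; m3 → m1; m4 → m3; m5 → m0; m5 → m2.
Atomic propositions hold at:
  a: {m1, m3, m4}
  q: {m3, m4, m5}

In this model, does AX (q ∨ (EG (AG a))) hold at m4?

Yes

AG a: greatest fixpoint, start Z0 = {m1, m3, m4}, keep only states in Sat with every successor in Z. Z1 = {m3, m4}; Z2 = {m4}; Z3 = ∅; fixed.
Sat(AG a) = ∅
EG (AG a): greatest fixpoint, start Z0 = ∅, keep only states in Sat with some successor in Z. Already a fixed point.
Sat(EG (AG a)) = ∅
Sat(q ∨ (EG (AG a))) = {m3, m4, m5}
Sat(AX (q ∨ (EG (AG a)))) = {s : every successor in {m3, m4, m5}} = {m0, m4}
m4 ∈ Sat(AX (q ∨ (EG (AG a)))) = {m0, m4}, so the formula holds at m4.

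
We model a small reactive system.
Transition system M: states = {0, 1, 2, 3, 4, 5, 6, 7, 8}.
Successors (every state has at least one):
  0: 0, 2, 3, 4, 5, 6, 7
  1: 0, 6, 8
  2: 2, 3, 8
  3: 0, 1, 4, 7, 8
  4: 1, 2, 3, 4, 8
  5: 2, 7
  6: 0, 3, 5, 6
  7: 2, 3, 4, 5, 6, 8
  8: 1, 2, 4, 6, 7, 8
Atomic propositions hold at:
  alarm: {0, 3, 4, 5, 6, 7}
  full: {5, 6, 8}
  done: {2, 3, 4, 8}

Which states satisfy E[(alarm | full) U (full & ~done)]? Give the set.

Sat(alarm | full) = {0, 3, 4, 5, 6, 7, 8}
Sat(~done) = {0, 1, 5, 6, 7}
Sat(full & ~done) = {5, 6}
E[(alarm | full) U (full & ~done)]: least fixpoint, start Z0 = Sat((full & ~done)) = {5, 6}, add states in Sat(alarm | full) with some successor in Z. Z1 = {0, 5, 6, 7, 8}; Z2 = {0, 3, 4, 5, 6, 7, 8}; fixed.
Sat(E[(alarm | full) U (full & ~done)]) = {0, 3, 4, 5, 6, 7, 8}

{0, 3, 4, 5, 6, 7, 8}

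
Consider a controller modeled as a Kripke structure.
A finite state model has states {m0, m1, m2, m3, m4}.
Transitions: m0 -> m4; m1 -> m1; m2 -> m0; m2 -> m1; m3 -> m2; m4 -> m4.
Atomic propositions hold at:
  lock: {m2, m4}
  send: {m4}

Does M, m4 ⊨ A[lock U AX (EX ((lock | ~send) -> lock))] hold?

Yes

Sat(~send) = {m0, m1, m2, m3}
Sat(lock | ~send) = {m0, m1, m2, m3, m4}
Sat((lock | ~send) -> lock) = {m2, m4}
Sat(EX ((lock | ~send) -> lock)) = {s : some successor in {m2, m4}} = {m0, m3, m4}
Sat(AX (EX ((lock | ~send) -> lock))) = {s : every successor in {m0, m3, m4}} = {m0, m4}
A[lock U AX (EX ((lock | ~send) -> lock))]: least fixpoint, start Z0 = Sat(AX (EX ((lock | ~send) -> lock))) = {m0, m4}, add states in Sat(lock) with every successor in Z. Already a fixed point.
Sat(A[lock U AX (EX ((lock | ~send) -> lock))]) = {m0, m4}
m4 ∈ Sat(A[lock U AX (EX ((lock | ~send) -> lock))]) = {m0, m4}, so the formula holds at m4.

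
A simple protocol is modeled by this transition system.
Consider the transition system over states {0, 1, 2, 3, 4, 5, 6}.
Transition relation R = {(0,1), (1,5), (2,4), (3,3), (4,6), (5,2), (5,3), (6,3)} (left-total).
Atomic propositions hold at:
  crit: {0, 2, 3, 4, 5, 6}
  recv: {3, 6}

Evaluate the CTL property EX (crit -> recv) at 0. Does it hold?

Sat(crit -> recv) = {1, 3, 6}
Sat(EX (crit -> recv)) = {s : some successor in {1, 3, 6}} = {0, 3, 4, 5, 6}
0 ∈ Sat(EX (crit -> recv)) = {0, 3, 4, 5, 6}, so the formula holds at 0.

Yes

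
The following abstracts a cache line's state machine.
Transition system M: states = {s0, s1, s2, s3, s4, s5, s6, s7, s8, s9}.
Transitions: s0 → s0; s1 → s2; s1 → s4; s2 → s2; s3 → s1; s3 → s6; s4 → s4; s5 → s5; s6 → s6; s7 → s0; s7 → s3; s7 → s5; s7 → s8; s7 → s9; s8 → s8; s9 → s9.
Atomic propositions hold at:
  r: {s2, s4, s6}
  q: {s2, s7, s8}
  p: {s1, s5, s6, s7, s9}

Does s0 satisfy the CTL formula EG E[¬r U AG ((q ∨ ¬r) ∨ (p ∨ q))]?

Yes

Sat(¬r) = {s0, s1, s3, s5, s7, s8, s9}
Sat(q ∨ ¬r) = {s0, s1, s2, s3, s5, s7, s8, s9}
Sat(p ∨ q) = {s1, s2, s5, s6, s7, s8, s9}
Sat((q ∨ ¬r) ∨ (p ∨ q)) = {s0, s1, s2, s3, s5, s6, s7, s8, s9}
AG ((q ∨ ¬r) ∨ (p ∨ q)): greatest fixpoint, start Z0 = {s0, s1, s2, s3, s5, s6, s7, s8, s9}, keep only states in Sat with every successor in Z. Z1 = {s0, s2, s3, s5, s6, s7, s8, s9}; Z2 = {s0, s2, s5, s6, s7, s8, s9}; Z3 = {s0, s2, s5, s6, s8, s9}; fixed.
Sat(AG ((q ∨ ¬r) ∨ (p ∨ q))) = {s0, s2, s5, s6, s8, s9}
E[¬r U AG ((q ∨ ¬r) ∨ (p ∨ q))]: least fixpoint, start Z0 = Sat(AG ((q ∨ ¬r) ∨ (p ∨ q))) = {s0, s2, s5, s6, s8, s9}, add states in Sat(¬r) with some successor in Z. Z1 = {s0, s1, s2, s3, s5, s6, s7, s8, s9}; fixed.
Sat(E[¬r U AG ((q ∨ ¬r) ∨ (p ∨ q))]) = {s0, s1, s2, s3, s5, s6, s7, s8, s9}
EG E[¬r U AG ((q ∨ ¬r) ∨ (p ∨ q))]: greatest fixpoint, start Z0 = {s0, s1, s2, s3, s5, s6, s7, s8, s9}, keep only states in Sat with some successor in Z. Already a fixed point.
Sat(EG E[¬r U AG ((q ∨ ¬r) ∨ (p ∨ q))]) = {s0, s1, s2, s3, s5, s6, s7, s8, s9}
s0 ∈ Sat(EG E[¬r U AG ((q ∨ ¬r) ∨ (p ∨ q))]) = {s0, s1, s2, s3, s5, s6, s7, s8, s9}, so the formula holds at s0.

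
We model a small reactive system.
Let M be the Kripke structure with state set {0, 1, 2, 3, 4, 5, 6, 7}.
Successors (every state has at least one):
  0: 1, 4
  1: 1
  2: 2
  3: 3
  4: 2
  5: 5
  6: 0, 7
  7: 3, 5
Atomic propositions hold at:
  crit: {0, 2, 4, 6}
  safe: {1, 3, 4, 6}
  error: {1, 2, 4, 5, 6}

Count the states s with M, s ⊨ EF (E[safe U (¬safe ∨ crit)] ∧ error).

6

Sat(¬safe) = {0, 2, 5, 7}
Sat(¬safe ∨ crit) = {0, 2, 4, 5, 6, 7}
E[safe U (¬safe ∨ crit)]: least fixpoint, start Z0 = Sat((¬safe ∨ crit)) = {0, 2, 4, 5, 6, 7}, add states in Sat(safe) with some successor in Z. Already a fixed point.
Sat(E[safe U (¬safe ∨ crit)]) = {0, 2, 4, 5, 6, 7}
Sat(E[safe U (¬safe ∨ crit)] ∧ error) = {2, 4, 5, 6}
EF (E[safe U (¬safe ∨ crit)] ∧ error): least fixpoint, start Z0 = {2, 4, 5, 6}, add states with some successor in Z. Z1 = {0, 2, 4, 5, 6, 7}; fixed.
Sat(EF (E[safe U (¬safe ∨ crit)] ∧ error)) = {0, 2, 4, 5, 6, 7}
|Sat(EF (E[safe U (¬safe ∨ crit)] ∧ error))| = |{0, 2, 4, 5, 6, 7}| = 6.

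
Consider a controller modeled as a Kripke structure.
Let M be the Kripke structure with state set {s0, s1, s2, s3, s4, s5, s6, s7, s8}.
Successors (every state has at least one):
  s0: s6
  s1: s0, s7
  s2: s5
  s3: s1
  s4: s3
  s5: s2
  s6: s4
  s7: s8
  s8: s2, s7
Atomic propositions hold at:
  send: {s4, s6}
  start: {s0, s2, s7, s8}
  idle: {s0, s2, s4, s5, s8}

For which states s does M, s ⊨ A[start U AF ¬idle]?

{s0, s1, s3, s4, s6, s7}

Sat(¬idle) = {s1, s3, s6, s7}
AF ¬idle: least fixpoint, start Z0 = {s1, s3, s6, s7}, add states with every successor in Z. Z1 = {s0, s1, s3, s4, s6, s7}; fixed.
Sat(AF ¬idle) = {s0, s1, s3, s4, s6, s7}
A[start U AF ¬idle]: least fixpoint, start Z0 = Sat(AF ¬idle) = {s0, s1, s3, s4, s6, s7}, add states in Sat(start) with every successor in Z. Already a fixed point.
Sat(A[start U AF ¬idle]) = {s0, s1, s3, s4, s6, s7}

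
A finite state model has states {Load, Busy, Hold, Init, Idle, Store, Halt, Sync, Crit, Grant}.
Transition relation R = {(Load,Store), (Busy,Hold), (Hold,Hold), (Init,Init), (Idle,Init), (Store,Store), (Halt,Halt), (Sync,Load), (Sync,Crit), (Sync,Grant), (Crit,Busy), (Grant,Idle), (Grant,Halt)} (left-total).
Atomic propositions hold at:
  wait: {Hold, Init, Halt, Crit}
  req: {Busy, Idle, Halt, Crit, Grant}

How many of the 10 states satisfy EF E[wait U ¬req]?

9

Sat(¬req) = {Load, Hold, Init, Store, Sync}
E[wait U ¬req]: least fixpoint, start Z0 = Sat(¬req) = {Load, Hold, Init, Store, Sync}, add states in Sat(wait) with some successor in Z. Already a fixed point.
Sat(E[wait U ¬req]) = {Load, Hold, Init, Store, Sync}
EF E[wait U ¬req]: least fixpoint, start Z0 = {Load, Hold, Init, Store, Sync}, add states with some successor in Z. Z1 = {Load, Busy, Hold, Init, Idle, Store, Sync}; Z2 = {Load, Busy, Hold, Init, Idle, Store, Sync, Crit, Grant}; fixed.
Sat(EF E[wait U ¬req]) = {Load, Busy, Hold, Init, Idle, Store, Sync, Crit, Grant}
|Sat(EF E[wait U ¬req])| = |{Load, Busy, Hold, Init, Idle, Store, Sync, Crit, Grant}| = 9.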